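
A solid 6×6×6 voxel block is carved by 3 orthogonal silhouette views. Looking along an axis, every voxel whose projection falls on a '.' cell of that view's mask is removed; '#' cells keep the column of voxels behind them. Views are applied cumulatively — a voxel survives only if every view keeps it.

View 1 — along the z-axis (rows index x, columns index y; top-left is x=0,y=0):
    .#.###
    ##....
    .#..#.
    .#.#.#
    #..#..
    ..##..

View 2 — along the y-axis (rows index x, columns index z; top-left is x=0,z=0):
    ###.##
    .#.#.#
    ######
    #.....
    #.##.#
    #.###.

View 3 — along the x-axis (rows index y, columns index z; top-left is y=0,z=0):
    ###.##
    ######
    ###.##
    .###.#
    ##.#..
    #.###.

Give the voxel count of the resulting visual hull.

full grid |V| = 216
V1 z: intersect with XY mask (15 set) -- 90 left
V2 y: intersect with XZ mask (23 set) -- 57 left
V3 x: intersect with YZ mask (27 set) -- 40 left

40 voxels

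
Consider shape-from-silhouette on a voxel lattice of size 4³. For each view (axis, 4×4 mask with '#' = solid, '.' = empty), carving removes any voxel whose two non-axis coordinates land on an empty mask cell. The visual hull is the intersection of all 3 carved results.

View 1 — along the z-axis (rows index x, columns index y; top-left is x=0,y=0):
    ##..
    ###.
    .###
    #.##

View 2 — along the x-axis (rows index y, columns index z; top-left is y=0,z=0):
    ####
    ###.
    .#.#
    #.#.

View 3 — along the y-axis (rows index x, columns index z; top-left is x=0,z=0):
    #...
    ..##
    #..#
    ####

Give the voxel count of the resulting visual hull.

remaining voxels: 17

full grid |V| = 64
after view 1 [z-axis, 11 of 16 cells solid] → remaining = 44
after view 2 [x-axis, 11 of 16 cells solid] → remaining = 31
after view 3 [y-axis, 9 of 16 cells solid] → remaining = 17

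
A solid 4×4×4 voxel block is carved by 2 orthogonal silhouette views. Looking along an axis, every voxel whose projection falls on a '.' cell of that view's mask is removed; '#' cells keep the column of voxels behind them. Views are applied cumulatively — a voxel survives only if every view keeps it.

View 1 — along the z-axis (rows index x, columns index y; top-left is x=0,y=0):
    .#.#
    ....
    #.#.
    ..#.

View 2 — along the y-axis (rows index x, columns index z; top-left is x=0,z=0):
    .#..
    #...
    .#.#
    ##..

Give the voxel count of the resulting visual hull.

initial block: 4^3 = 64
carve view 1 (along z, XY-mask fill 5/16): 20 voxels remain
carve view 2 (along y, XZ-mask fill 6/16): 8 voxels remain

remaining voxels: 8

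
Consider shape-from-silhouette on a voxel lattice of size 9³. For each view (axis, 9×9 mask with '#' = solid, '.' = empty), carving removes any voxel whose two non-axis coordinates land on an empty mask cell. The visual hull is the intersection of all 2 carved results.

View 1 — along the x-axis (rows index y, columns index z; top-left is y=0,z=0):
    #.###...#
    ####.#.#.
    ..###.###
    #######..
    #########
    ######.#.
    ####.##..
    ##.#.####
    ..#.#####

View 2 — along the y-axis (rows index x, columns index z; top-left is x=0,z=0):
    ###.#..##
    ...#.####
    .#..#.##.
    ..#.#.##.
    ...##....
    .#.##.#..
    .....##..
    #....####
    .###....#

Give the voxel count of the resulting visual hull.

voxel count = 231

full grid |V| = 729
  1. axis=0 (YZ plane), |mask|=59  ⇒  voxels=531
  2. axis=1 (XZ plane), |mask|=36  ⇒  voxels=231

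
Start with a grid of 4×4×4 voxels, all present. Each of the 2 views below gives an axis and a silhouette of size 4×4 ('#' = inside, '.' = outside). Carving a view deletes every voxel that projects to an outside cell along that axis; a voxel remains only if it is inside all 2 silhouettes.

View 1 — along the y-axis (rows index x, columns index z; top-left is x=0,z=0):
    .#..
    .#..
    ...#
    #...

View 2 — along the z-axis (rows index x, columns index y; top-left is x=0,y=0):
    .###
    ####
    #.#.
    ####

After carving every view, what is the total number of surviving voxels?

13 voxels

before carving: 64 voxels (4×4×4)
  1. axis=1 (XZ plane), |mask|=4  ⇒  voxels=16
  2. axis=2 (XY plane), |mask|=13  ⇒  voxels=13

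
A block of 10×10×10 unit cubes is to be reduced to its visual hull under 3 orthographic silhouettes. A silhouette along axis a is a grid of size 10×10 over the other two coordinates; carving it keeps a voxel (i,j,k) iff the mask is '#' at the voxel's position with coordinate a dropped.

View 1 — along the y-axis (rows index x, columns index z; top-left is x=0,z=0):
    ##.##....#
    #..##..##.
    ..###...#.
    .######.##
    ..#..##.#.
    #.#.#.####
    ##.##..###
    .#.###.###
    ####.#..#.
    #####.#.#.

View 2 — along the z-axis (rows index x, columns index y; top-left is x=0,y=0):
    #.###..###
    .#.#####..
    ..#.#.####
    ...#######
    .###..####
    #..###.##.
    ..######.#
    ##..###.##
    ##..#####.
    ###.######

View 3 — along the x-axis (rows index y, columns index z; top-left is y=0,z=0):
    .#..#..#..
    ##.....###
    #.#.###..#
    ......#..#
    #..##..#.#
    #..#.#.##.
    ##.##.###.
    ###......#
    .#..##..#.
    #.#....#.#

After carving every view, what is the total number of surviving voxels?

full grid |V| = 1000
step 1: project along y, AND mask (60/100) → |grid| = 600
step 2: project along z, AND mask (69/100) → |grid| = 418
step 3: project along x, AND mask (45/100) → |grid| = 194

|visual hull| = 194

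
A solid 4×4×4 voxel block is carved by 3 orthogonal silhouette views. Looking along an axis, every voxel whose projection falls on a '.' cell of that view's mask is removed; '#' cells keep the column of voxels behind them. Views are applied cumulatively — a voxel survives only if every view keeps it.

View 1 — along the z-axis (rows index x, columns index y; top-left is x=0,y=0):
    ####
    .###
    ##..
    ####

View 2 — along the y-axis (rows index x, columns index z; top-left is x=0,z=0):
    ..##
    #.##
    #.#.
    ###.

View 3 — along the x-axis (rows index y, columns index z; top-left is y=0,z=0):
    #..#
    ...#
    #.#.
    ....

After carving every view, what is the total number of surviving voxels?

initial block: 4^3 = 64
[1] z-view keeps 13 columns → grid now 52
[2] y-view keeps 10 columns → grid now 33
[3] x-view keeps 5 columns → grid now 10

10 voxels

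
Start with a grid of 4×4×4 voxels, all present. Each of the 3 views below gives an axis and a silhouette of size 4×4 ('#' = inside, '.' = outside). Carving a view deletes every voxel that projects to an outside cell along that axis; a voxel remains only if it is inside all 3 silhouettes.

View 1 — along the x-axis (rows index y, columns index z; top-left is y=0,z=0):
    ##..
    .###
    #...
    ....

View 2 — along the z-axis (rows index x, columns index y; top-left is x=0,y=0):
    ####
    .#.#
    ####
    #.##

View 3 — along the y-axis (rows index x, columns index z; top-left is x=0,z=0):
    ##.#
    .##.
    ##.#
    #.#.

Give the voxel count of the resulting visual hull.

start: 4×4×4 = 64 voxels
carve view 1 (along x, YZ-mask fill 6/16): 24 voxels remain
carve view 2 (along z, XY-mask fill 13/16): 18 voxels remain
carve view 3 (along y, XZ-mask fill 10/16): 14 voxels remain

voxel count = 14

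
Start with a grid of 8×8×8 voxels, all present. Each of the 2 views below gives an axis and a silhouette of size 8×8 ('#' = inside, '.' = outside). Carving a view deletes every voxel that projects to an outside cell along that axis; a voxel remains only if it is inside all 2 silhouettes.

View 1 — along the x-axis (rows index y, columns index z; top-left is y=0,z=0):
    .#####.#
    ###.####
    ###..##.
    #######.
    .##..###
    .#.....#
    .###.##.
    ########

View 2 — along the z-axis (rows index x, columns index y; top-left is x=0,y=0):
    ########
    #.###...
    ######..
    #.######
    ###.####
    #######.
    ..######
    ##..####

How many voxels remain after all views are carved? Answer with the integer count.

|visual hull| = 278

start: 8×8×8 = 512 voxels
V1 x: intersect with YZ mask (45 set) -- 360 left
V2 z: intersect with XY mask (51 set) -- 278 left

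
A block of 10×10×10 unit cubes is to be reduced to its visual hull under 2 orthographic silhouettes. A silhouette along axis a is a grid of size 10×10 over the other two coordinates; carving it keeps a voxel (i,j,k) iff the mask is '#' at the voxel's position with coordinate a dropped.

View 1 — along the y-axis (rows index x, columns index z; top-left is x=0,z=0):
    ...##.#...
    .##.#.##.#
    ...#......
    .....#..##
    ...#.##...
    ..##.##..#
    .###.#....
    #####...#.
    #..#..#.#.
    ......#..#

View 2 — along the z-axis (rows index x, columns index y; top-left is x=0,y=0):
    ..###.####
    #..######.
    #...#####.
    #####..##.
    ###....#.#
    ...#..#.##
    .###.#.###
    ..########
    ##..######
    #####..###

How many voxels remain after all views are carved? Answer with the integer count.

before carving: 1000 voxels (10×10×10)
  1. axis=1 (XZ plane), |mask|=37  ⇒  voxels=370
  2. axis=2 (XY plane), |mask|=67  ⇒  voxels=249

voxel count = 249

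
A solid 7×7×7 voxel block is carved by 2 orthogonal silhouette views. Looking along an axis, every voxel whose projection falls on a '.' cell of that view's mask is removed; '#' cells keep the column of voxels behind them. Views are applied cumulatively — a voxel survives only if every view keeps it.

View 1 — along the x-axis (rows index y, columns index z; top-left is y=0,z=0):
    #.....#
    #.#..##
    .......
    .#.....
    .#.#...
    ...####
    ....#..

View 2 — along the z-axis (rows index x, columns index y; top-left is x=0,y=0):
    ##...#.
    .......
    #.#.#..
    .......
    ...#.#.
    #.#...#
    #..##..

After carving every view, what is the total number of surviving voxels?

remaining voxels: 27

start: 7×7×7 = 343 voxels
  1. axis=0 (YZ plane), |mask|=14  ⇒  voxels=98
  2. axis=2 (XY plane), |mask|=14  ⇒  voxels=27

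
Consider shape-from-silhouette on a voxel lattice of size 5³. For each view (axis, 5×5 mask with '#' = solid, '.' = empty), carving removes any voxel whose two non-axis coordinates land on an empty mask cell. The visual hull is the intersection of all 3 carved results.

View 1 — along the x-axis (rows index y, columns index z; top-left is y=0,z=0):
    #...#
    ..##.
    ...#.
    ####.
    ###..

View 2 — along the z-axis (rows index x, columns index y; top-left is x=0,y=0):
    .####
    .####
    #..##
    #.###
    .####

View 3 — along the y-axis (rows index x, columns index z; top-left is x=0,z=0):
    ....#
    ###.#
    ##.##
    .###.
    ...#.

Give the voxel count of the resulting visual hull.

|visual hull| = 23

start: 5×5×5 = 125 voxels
carve view 1 (along x, YZ-mask fill 12/25): 60 voxels remain
carve view 2 (along z, XY-mask fill 19/25): 49 voxels remain
carve view 3 (along y, XZ-mask fill 13/25): 23 voxels remain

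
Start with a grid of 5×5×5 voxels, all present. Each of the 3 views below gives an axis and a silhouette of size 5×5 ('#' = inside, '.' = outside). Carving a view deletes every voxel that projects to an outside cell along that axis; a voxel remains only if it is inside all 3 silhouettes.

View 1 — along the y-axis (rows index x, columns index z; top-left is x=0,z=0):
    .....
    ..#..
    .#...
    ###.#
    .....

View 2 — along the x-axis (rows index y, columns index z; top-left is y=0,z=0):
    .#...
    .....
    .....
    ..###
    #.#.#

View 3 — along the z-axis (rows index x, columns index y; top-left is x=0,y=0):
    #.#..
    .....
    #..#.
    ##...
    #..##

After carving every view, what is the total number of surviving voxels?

|visual hull| = 2

full grid |V| = 125
step 1: project along y, AND mask (6/25) → |grid| = 30
step 2: project along x, AND mask (7/25) → |grid| = 9
step 3: project along z, AND mask (9/25) → |grid| = 2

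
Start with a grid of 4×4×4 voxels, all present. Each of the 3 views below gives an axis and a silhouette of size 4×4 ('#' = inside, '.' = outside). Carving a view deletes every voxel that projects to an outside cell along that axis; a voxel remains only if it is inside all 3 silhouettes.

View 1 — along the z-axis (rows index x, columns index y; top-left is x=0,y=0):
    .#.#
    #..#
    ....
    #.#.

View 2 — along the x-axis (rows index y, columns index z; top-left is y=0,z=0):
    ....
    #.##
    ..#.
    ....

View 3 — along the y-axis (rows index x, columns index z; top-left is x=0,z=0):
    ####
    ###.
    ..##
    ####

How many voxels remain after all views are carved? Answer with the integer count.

remaining voxels: 4

start: 4×4×4 = 64 voxels
step 1: project along z, AND mask (6/16) → |grid| = 24
step 2: project along x, AND mask (4/16) → |grid| = 4
step 3: project along y, AND mask (13/16) → |grid| = 4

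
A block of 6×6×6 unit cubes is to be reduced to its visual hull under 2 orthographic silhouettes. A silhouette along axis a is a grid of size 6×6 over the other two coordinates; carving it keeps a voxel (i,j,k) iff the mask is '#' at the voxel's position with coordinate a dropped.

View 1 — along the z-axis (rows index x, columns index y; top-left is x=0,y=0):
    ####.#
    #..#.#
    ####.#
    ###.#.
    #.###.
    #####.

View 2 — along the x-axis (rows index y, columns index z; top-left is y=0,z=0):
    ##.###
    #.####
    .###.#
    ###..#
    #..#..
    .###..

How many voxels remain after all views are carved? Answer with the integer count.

start: 6×6×6 = 216 voxels
[1] z-view keeps 26 columns → grid now 156
[2] x-view keeps 23 columns → grid now 105

voxel count = 105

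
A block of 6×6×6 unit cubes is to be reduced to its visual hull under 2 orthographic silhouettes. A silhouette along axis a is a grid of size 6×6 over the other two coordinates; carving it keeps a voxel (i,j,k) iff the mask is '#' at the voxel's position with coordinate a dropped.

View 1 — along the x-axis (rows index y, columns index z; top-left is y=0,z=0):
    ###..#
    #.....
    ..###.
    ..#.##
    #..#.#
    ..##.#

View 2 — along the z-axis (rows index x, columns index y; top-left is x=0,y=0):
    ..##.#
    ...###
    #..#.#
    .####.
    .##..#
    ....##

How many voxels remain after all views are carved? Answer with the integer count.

51 voxels

initial block: 6^3 = 216
[1] x-view keeps 17 columns → grid now 102
[2] z-view keeps 18 columns → grid now 51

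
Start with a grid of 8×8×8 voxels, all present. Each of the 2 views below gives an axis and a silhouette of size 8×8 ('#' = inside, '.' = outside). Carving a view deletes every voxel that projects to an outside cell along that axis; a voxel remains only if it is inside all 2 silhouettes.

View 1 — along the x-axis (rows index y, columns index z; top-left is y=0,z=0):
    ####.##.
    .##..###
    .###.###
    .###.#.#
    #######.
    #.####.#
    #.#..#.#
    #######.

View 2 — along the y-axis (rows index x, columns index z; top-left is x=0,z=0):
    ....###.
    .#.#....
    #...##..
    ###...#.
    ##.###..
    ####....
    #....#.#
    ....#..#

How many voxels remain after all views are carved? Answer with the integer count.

147 voxels

before carving: 512 voxels (8×8×8)
V1 x: intersect with YZ mask (46 set) -- 368 left
V2 y: intersect with XZ mask (26 set) -- 147 left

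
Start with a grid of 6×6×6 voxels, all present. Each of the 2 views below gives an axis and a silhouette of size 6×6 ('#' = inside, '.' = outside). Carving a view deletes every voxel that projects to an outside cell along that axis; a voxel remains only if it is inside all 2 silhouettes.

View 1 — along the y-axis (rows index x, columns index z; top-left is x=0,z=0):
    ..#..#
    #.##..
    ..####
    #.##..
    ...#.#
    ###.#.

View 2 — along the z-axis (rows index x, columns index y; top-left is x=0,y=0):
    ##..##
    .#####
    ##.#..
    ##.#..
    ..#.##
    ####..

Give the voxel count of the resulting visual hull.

full grid |V| = 216
[1] y-view keeps 18 columns → grid now 108
[2] z-view keeps 22 columns → grid now 66

|visual hull| = 66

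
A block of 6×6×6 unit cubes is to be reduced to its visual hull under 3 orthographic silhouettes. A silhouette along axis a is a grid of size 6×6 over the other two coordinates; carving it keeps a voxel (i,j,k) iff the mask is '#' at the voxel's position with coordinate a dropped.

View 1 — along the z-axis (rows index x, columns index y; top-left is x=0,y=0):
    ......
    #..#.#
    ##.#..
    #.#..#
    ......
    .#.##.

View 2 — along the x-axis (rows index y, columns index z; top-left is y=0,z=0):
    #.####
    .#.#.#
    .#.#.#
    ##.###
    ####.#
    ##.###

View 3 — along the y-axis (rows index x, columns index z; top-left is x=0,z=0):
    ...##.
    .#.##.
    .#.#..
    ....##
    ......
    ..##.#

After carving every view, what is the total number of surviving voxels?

voxel count = 25

initial block: 6^3 = 216
  1. axis=2 (XY plane), |mask|=12  ⇒  voxels=72
  2. axis=0 (YZ plane), |mask|=26  ⇒  voxels=54
  3. axis=1 (XZ plane), |mask|=12  ⇒  voxels=25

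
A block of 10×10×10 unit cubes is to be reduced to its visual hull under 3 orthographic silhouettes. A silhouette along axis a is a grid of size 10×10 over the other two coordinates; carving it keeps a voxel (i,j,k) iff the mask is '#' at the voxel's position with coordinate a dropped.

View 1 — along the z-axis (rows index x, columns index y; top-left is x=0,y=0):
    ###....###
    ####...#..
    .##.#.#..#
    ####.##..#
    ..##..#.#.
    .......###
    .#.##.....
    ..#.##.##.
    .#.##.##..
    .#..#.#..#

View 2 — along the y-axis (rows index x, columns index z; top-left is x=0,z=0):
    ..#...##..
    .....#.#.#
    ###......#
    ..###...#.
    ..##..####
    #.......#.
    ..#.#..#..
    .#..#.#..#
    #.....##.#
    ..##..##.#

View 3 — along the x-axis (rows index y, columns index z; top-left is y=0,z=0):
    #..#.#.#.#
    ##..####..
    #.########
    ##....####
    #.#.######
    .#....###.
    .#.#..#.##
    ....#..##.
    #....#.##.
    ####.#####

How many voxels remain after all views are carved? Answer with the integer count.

113 voxels

start: 10×10×10 = 1000 voxels
V1 z: intersect with XY mask (47 set) -- 470 left
V2 y: intersect with XZ mask (38 set) -- 180 left
V3 x: intersect with YZ mask (59 set) -- 113 left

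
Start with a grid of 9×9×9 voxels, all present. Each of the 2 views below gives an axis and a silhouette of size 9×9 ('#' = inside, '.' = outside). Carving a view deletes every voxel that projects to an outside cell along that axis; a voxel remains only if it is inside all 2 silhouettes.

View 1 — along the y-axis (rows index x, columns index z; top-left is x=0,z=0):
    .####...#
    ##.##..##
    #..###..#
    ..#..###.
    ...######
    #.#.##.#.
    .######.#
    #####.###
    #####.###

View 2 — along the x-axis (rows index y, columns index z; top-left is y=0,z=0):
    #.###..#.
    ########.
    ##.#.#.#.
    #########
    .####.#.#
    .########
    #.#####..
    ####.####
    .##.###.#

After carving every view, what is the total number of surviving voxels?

before carving: 729 voxels (9×9×9)
  1. axis=1 (XZ plane), |mask|=54  ⇒  voxels=486
  2. axis=0 (YZ plane), |mask|=61  ⇒  voxels=366

voxel count = 366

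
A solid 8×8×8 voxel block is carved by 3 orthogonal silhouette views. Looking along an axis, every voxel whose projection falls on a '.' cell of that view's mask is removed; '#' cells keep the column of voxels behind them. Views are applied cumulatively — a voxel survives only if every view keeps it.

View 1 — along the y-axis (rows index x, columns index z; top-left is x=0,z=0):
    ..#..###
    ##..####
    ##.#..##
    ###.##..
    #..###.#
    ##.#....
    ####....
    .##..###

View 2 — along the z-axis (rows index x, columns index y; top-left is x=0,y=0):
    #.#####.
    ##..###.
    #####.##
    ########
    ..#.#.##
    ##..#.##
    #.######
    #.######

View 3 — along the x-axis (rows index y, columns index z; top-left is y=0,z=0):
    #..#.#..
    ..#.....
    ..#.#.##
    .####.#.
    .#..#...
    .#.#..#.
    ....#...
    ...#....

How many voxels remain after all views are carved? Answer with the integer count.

64 voxels

start: 8×8×8 = 512 voxels
V1 y: intersect with XZ mask (37 set) -- 296 left
V2 z: intersect with XY mask (49 set) -- 227 left
V3 x: intersect with YZ mask (20 set) -- 64 left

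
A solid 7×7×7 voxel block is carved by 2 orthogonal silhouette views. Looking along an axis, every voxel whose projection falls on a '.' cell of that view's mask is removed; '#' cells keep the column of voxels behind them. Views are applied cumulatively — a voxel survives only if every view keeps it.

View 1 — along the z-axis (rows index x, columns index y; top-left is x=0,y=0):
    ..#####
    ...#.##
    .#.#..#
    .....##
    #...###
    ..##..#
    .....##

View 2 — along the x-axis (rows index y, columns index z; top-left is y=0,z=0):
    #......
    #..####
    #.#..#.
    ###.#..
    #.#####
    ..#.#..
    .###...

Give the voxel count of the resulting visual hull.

full grid |V| = 343
step 1: project along z, AND mask (22/49) → |grid| = 154
step 2: project along x, AND mask (24/49) → |grid| = 71

|visual hull| = 71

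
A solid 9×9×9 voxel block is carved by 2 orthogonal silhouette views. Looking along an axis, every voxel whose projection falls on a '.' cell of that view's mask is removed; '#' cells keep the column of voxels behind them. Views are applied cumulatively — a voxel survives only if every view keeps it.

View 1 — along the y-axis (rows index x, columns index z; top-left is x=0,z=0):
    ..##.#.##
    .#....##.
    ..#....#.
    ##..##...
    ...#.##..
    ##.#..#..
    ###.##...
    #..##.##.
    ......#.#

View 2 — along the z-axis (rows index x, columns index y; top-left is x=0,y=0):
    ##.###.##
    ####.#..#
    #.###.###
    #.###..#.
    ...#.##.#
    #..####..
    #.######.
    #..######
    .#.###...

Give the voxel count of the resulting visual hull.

full grid |V| = 729
carve view 1 (along y, XZ-mask fill 33/81): 297 voxels remain
carve view 2 (along z, XY-mask fill 52/81): 197 voxels remain

|visual hull| = 197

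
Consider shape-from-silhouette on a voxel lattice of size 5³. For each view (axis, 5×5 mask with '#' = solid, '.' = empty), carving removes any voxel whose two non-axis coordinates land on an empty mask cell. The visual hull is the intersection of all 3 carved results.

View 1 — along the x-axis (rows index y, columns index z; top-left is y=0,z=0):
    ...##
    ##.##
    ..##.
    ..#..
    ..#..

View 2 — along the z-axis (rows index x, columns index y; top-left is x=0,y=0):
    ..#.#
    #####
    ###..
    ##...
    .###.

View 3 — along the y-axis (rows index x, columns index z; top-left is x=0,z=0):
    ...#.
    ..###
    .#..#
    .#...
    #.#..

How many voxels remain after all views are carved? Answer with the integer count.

voxel count = 16

start: 5×5×5 = 125 voxels
after view 1 [x-axis, 10 of 25 cells solid] → remaining = 50
after view 2 [z-axis, 15 of 25 cells solid] → remaining = 34
after view 3 [y-axis, 9 of 25 cells solid] → remaining = 16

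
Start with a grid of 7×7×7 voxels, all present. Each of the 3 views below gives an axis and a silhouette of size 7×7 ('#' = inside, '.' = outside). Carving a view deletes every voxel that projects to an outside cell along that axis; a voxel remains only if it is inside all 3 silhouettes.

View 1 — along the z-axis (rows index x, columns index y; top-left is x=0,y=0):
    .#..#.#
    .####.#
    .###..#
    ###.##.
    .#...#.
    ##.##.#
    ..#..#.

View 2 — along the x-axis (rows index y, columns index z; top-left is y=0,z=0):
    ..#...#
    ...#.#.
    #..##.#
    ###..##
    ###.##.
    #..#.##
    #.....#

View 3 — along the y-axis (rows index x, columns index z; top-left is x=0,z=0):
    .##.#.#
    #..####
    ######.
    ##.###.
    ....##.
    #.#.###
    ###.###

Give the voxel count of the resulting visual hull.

|visual hull| = 61

start: 7×7×7 = 343 voxels
V1 z: intersect with XY mask (26 set) -- 182 left
V2 x: intersect with YZ mask (24 set) -- 87 left
V3 y: intersect with XZ mask (33 set) -- 61 left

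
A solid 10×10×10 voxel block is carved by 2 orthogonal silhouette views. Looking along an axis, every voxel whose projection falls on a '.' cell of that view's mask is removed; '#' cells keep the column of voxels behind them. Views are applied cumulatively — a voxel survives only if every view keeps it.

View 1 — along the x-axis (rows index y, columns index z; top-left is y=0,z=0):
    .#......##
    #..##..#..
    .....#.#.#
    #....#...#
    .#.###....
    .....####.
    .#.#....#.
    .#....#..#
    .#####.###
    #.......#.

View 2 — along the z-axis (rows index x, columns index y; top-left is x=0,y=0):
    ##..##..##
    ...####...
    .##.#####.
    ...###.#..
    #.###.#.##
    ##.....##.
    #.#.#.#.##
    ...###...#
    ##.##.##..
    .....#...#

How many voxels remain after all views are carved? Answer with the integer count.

|visual hull| = 188

before carving: 1000 voxels (10×10×10)
V1 x: intersect with YZ mask (37 set) -- 370 left
V2 z: intersect with XY mask (50 set) -- 188 left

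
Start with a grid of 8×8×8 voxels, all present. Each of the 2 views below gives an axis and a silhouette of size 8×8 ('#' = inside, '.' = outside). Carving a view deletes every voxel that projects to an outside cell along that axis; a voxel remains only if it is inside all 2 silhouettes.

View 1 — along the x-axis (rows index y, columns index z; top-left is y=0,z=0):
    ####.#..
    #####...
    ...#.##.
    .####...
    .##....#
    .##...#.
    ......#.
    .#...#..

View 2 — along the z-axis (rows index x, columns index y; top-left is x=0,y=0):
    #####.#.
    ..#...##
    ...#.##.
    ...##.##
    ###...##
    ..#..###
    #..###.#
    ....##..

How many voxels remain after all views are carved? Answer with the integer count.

full grid |V| = 512
step 1: project along x, AND mask (26/64) → |grid| = 208
step 2: project along z, AND mask (32/64) → |grid| = 93

voxel count = 93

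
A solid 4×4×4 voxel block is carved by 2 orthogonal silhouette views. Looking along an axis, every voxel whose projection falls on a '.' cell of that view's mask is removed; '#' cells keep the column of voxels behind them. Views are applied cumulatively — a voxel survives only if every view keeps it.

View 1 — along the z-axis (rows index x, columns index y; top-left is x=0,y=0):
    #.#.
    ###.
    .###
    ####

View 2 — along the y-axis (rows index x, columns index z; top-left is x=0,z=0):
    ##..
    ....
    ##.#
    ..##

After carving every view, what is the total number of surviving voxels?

start: 4×4×4 = 64 voxels
  1. axis=2 (XY plane), |mask|=12  ⇒  voxels=48
  2. axis=1 (XZ plane), |mask|=7  ⇒  voxels=21

remaining voxels: 21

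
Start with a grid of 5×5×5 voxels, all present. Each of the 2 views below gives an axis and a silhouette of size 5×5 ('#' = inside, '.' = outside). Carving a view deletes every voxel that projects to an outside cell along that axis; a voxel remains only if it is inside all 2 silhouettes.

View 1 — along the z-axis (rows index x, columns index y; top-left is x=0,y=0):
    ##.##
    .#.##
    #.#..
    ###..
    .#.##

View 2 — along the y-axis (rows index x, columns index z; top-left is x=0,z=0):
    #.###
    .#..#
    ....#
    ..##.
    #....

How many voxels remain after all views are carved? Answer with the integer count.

before carving: 125 voxels (5×5×5)
after view 1 [z-axis, 15 of 25 cells solid] → remaining = 75
after view 2 [y-axis, 10 of 25 cells solid] → remaining = 33

voxel count = 33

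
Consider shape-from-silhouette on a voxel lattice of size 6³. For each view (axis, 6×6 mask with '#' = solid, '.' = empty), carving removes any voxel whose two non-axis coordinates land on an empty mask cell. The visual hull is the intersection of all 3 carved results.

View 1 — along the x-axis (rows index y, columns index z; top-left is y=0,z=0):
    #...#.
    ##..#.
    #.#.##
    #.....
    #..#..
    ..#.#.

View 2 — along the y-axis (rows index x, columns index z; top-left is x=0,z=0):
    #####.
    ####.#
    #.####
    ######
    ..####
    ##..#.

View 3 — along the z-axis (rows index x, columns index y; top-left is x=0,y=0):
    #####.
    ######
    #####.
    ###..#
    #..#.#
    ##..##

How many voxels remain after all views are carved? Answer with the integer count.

initial block: 6^3 = 216
[1] x-view keeps 14 columns → grid now 84
[2] y-view keeps 28 columns → grid now 68
[3] z-view keeps 27 columns → grid now 53

53 voxels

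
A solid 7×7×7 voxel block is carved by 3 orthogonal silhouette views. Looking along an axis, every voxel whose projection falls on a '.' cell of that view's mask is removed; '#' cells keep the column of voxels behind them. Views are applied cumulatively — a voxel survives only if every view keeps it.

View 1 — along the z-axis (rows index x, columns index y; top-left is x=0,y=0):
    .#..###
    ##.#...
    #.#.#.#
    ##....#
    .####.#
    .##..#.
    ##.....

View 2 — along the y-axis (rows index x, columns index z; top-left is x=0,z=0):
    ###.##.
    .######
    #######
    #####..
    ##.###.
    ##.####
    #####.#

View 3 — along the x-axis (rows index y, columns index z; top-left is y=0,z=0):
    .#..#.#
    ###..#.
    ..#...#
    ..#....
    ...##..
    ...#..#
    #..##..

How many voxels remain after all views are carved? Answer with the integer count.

52 voxels

initial block: 7^3 = 343
after view 1 [z-axis, 24 of 49 cells solid] → remaining = 168
after view 2 [y-axis, 40 of 49 cells solid] → remaining = 136
after view 3 [x-axis, 17 of 49 cells solid] → remaining = 52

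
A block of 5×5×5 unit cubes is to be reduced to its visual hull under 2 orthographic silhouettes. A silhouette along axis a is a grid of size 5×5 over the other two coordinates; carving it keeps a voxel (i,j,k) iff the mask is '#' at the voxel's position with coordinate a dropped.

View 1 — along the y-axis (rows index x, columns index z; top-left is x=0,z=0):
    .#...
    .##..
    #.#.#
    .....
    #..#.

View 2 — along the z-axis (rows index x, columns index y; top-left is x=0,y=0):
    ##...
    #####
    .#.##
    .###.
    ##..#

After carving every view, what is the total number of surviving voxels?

|visual hull| = 27

start: 5×5×5 = 125 voxels
step 1: project along y, AND mask (8/25) → |grid| = 40
step 2: project along z, AND mask (16/25) → |grid| = 27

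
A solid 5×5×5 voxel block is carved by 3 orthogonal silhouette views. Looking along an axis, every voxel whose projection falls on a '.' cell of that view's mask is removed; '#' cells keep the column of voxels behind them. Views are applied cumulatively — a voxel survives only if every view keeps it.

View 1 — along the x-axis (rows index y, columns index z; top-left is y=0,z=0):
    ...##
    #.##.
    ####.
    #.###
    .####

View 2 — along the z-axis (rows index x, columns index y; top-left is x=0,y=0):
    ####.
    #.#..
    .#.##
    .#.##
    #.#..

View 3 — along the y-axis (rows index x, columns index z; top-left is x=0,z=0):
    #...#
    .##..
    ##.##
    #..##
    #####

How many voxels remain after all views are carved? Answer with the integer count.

remaining voxels: 28

full grid |V| = 125
step 1: project along x, AND mask (17/25) → |grid| = 85
step 2: project along z, AND mask (14/25) → |grid| = 47
step 3: project along y, AND mask (16/25) → |grid| = 28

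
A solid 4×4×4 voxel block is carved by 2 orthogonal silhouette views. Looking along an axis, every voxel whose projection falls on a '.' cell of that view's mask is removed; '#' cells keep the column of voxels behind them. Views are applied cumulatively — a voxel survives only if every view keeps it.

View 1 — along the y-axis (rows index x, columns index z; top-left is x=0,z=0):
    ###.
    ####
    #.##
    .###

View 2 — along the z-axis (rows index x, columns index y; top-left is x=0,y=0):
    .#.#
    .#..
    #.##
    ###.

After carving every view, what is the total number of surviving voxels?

voxel count = 28

initial block: 4^3 = 64
[1] y-view keeps 13 columns → grid now 52
[2] z-view keeps 9 columns → grid now 28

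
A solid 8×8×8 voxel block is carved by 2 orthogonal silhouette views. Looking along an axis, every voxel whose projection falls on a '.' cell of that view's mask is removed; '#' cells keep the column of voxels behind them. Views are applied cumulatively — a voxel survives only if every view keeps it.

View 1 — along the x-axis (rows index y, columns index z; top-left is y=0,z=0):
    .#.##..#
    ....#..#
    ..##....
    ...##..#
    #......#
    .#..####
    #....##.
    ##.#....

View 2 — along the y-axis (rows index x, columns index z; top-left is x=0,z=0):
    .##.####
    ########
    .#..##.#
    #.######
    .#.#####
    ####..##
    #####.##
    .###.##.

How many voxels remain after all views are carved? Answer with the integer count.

|visual hull| = 148

full grid |V| = 512
carve view 1 (along x, YZ-mask fill 24/64): 192 voxels remain
carve view 2 (along y, XZ-mask fill 49/64): 148 voxels remain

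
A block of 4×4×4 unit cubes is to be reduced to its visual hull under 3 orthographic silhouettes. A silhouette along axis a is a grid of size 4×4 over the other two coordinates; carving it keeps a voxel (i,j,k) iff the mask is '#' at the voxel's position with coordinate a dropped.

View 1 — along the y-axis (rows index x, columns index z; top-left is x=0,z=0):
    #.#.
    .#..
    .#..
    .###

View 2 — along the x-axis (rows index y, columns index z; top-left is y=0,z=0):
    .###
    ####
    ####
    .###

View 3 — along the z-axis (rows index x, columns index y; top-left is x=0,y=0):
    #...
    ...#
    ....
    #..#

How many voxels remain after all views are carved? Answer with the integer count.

start: 4×4×4 = 64 voxels
carve view 1 (along y, XZ-mask fill 7/16): 28 voxels remain
carve view 2 (along x, YZ-mask fill 14/16): 26 voxels remain
carve view 3 (along z, XY-mask fill 4/16): 8 voxels remain

|visual hull| = 8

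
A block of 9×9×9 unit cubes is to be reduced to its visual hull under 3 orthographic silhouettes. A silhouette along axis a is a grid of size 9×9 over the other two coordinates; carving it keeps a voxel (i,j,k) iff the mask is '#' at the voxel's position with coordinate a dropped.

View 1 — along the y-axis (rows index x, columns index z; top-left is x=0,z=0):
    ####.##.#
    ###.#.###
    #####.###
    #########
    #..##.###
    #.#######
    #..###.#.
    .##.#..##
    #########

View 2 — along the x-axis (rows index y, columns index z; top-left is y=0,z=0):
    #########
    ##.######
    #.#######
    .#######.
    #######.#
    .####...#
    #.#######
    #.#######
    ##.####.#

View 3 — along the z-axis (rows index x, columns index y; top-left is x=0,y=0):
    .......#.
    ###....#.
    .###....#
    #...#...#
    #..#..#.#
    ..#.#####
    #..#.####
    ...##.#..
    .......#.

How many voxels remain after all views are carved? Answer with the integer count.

full grid |V| = 729
after view 1 [y-axis, 64 of 81 cells solid] → remaining = 576
after view 2 [x-axis, 68 of 81 cells solid] → remaining = 484
after view 3 [z-axis, 32 of 81 cells solid] → remaining = 188

|visual hull| = 188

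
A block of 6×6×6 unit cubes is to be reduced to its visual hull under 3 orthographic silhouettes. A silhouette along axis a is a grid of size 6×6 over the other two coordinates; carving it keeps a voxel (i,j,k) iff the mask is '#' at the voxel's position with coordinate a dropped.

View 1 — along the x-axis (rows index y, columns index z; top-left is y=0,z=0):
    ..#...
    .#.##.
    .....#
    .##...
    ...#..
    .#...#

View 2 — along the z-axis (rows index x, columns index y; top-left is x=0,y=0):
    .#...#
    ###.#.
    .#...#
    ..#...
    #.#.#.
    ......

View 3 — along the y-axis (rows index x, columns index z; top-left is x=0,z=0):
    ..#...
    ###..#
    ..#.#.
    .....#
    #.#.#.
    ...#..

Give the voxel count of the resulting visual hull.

before carving: 216 voxels (6×6×6)
V1 x: intersect with YZ mask (10 set) -- 60 left
V2 z: intersect with XY mask (12 set) -- 20 left
V3 y: intersect with XZ mask (12 set) -- 6 left

voxel count = 6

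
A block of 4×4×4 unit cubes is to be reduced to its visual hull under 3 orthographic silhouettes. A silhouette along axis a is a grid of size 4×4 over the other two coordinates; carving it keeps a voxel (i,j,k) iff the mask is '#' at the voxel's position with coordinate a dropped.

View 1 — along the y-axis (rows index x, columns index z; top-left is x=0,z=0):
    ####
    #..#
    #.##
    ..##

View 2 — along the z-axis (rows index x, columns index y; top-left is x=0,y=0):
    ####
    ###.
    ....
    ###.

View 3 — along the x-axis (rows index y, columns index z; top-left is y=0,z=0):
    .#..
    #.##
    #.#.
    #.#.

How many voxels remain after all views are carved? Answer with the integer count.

14 voxels

initial block: 4^3 = 64
[1] y-view keeps 11 columns → grid now 44
[2] z-view keeps 10 columns → grid now 28
[3] x-view keeps 8 columns → grid now 14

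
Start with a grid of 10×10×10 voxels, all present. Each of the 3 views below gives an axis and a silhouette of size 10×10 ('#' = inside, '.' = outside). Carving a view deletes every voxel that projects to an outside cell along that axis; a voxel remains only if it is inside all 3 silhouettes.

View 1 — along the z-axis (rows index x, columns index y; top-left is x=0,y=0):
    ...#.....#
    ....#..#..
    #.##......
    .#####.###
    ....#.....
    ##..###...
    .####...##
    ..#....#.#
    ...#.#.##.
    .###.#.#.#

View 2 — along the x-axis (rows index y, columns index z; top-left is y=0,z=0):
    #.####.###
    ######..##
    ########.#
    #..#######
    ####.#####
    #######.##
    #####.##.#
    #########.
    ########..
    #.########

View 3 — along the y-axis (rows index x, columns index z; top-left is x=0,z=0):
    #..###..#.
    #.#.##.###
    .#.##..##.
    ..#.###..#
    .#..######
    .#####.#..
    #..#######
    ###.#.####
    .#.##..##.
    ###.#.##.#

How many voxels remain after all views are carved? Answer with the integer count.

remaining voxels: 215

before carving: 1000 voxels (10×10×10)
  1. axis=2 (XY plane), |mask|=40  ⇒  voxels=400
  2. axis=0 (YZ plane), |mask|=85  ⇒  voxels=344
  3. axis=1 (XZ plane), |mask|=63  ⇒  voxels=215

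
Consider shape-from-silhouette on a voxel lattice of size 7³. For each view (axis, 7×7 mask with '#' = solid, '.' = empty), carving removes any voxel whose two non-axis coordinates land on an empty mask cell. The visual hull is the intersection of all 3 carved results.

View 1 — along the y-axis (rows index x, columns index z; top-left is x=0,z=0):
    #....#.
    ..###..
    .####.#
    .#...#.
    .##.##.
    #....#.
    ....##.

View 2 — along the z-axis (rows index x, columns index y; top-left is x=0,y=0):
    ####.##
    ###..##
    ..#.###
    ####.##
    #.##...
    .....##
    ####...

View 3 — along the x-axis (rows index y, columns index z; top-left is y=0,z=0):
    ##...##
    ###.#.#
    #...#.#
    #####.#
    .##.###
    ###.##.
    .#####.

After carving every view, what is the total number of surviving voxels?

|visual hull| = 50

initial block: 7^3 = 343
  1. axis=1 (XZ plane), |mask|=20  ⇒  voxels=140
  2. axis=2 (XY plane), |mask|=30  ⇒  voxels=83
  3. axis=0 (YZ plane), |mask|=33  ⇒  voxels=50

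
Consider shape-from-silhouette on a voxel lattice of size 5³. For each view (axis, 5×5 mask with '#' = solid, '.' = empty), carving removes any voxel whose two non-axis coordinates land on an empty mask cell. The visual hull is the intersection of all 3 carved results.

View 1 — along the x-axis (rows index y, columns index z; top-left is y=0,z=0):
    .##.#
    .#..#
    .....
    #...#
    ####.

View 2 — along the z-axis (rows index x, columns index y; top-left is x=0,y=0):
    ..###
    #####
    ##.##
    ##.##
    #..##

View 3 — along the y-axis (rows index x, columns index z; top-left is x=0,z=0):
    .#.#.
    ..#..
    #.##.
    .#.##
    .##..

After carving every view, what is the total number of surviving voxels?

voxel count = 20

before carving: 125 voxels (5×5×5)
V1 x: intersect with YZ mask (11 set) -- 55 left
V2 z: intersect with XY mask (19 set) -- 48 left
V3 y: intersect with XZ mask (11 set) -- 20 left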